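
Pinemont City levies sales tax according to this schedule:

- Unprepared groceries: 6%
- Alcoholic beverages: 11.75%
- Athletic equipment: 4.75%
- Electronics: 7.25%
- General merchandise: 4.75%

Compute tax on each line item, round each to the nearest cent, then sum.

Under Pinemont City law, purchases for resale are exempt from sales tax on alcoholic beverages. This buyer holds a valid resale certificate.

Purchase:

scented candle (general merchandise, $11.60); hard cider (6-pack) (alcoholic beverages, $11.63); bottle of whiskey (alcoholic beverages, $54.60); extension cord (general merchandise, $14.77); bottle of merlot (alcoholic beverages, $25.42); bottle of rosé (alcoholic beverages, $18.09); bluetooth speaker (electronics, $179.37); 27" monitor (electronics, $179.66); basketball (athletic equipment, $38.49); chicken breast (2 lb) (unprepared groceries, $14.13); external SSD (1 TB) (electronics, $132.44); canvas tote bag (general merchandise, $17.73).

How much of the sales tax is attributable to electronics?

$35.63

Bluetooth speaker $179.37: electronics → 7.25% → $13.00
27" monitor $179.66: electronics → 7.25% → $13.03
External SSD (1 TB) $132.44: electronics → 7.25% → $9.60
Tax on electronics = $13.00 + $13.03 + $9.60 = $35.63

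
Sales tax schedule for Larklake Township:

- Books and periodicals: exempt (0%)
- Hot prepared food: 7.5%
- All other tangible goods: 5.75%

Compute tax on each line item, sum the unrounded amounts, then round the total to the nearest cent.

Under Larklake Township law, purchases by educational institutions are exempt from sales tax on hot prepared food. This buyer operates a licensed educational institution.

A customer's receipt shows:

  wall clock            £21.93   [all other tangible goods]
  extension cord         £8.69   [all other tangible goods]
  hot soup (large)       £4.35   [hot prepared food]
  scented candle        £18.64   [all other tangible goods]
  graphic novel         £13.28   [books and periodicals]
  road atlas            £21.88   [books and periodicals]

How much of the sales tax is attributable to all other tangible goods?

Wall clock £21.93: all other tangible goods → 5.75% → £1.260975
Extension cord £8.69: all other tangible goods → 5.75% → £0.499675
Scented candle £18.64: all other tangible goods → 5.75% → £1.0718
Tax on all other tangible goods: unrounded sum = £2.83245 → £2.83

£2.83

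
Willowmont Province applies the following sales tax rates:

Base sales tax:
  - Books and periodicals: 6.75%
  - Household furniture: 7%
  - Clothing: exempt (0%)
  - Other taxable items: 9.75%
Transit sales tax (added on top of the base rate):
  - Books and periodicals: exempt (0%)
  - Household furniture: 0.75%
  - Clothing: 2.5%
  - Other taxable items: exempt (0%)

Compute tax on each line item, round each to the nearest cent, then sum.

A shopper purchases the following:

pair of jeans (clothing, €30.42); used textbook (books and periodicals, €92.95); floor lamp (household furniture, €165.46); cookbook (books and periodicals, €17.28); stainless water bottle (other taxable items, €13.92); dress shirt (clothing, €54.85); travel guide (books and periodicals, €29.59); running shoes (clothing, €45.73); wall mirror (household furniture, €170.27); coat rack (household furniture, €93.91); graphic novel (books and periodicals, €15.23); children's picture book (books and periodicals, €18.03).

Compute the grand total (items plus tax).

€797.26

Pair of jeans €30.42: clothing → 0% + 2.5% transit = 2.5% → €0.76
Used textbook €92.95: books and periodicals → 6.75% + 0% transit = 6.75% → €6.27
Floor lamp €165.46: household furniture → 7% + 0.75% transit = 7.75% → €12.82
Cookbook €17.28: books and periodicals → 6.75% + 0% transit = 6.75% → €1.17
Stainless water bottle €13.92: other taxable items → 9.75% + 0% transit = 9.75% → €1.36
Dress shirt €54.85: clothing → 0% + 2.5% transit = 2.5% → €1.37
Travel guide €29.59: books and periodicals → 6.75% + 0% transit = 6.75% → €2.00
Running shoes €45.73: clothing → 0% + 2.5% transit = 2.5% → €1.14
Wall mirror €170.27: household furniture → 7% + 0.75% transit = 7.75% → €13.20
Coat rack €93.91: household furniture → 7% + 0.75% transit = 7.75% → €7.28
Graphic novel €15.23: books and periodicals → 6.75% + 0% transit = 6.75% → €1.03
Children's picture book €18.03: books and periodicals → 6.75% + 0% transit = 6.75% → €1.22
Subtotal = €747.64; tax = €49.62; total due = €797.26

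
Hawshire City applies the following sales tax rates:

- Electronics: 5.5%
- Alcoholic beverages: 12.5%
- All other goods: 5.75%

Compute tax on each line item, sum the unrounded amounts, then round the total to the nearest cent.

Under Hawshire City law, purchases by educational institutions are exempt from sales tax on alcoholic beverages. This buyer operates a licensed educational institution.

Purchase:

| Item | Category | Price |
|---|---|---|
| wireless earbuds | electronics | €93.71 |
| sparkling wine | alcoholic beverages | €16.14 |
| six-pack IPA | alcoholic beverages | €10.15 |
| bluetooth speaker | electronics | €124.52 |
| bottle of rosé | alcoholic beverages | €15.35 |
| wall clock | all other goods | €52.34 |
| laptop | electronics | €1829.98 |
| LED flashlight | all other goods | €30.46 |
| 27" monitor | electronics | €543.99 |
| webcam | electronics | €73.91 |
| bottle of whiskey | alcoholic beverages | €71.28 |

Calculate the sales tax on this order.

€151.40

Wireless earbuds €93.71: electronics → 5.5% → €5.15405
Sparkling wine €16.14: alcoholic beverages, buyer-exempt → 0% → €0.00
Six-pack IPA €10.15: alcoholic beverages, buyer-exempt → 0% → €0.00
Bluetooth speaker €124.52: electronics → 5.5% → €6.8486
Bottle of rosé €15.35: alcoholic beverages, buyer-exempt → 0% → €0.00
Wall clock €52.34: all other goods → 5.75% → €3.00955
Laptop €1829.98: electronics → 5.5% → €100.6489
LED flashlight €30.46: all other goods → 5.75% → €1.75145
27" monitor €543.99: electronics → 5.5% → €29.91945
Webcam €73.91: electronics → 5.5% → €4.06505
Bottle of whiskey €71.28: alcoholic beverages, buyer-exempt → 0% → €0.00
Unrounded tax sum = €151.39705 → €151.40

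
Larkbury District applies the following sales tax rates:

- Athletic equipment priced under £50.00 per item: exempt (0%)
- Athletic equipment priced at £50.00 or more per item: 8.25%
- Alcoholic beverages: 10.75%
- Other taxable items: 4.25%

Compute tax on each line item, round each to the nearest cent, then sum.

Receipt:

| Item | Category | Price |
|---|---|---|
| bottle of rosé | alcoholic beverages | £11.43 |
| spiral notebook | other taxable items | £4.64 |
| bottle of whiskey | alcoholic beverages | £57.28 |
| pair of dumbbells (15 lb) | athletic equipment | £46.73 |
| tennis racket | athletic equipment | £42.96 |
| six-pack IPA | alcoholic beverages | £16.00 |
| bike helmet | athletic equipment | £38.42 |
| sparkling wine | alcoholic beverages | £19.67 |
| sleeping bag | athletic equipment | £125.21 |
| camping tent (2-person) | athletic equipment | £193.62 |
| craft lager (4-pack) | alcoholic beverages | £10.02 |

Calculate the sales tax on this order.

£38.80

Bottle of rosé £11.43: alcoholic beverages → 10.75% → £1.23
Spiral notebook £4.64: other taxable items → 4.25% → £0.20
Bottle of whiskey £57.28: alcoholic beverages → 10.75% → £6.16
Pair of dumbbells (15 lb) £46.73: athletic equipment, under £50.00 → 0% → £0.00
Tennis racket £42.96: athletic equipment, under £50.00 → 0% → £0.00
Six-pack IPA £16.00: alcoholic beverages → 10.75% → £1.72
Bike helmet £38.42: athletic equipment, under £50.00 → 0% → £0.00
Sparkling wine £19.67: alcoholic beverages → 10.75% → £2.11
Sleeping bag £125.21: athletic equipment, £50.00 or more → 8.25% → £10.33
Camping tent (2-person) £193.62: athletic equipment, £50.00 or more → 8.25% → £15.97
Craft lager (4-pack) £10.02: alcoholic beverages → 10.75% → £1.08
Total tax = £1.23 + £0.20 + £6.16 + £1.72 + £2.11 + £10.33 + £15.97 + £1.08 = £38.80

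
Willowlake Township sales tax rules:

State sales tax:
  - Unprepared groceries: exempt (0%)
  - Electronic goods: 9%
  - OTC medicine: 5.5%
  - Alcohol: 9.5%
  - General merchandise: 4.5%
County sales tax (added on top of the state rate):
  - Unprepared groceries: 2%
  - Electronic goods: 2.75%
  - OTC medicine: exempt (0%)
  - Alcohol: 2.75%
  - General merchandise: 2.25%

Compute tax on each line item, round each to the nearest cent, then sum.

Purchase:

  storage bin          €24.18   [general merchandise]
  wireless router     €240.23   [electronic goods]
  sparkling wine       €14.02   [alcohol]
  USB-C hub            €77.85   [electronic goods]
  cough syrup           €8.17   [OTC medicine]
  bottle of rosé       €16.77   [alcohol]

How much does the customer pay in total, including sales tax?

Storage bin €24.18: general merchandise → 4.5% + 2.25% county = 6.75% → €1.63
Wireless router €240.23: electronic goods → 9% + 2.75% county = 11.75% → €28.23
Sparkling wine €14.02: alcohol → 9.5% + 2.75% county = 12.25% → €1.72
USB-C hub €77.85: electronic goods → 9% + 2.75% county = 11.75% → €9.15
Cough syrup €8.17: OTC medicine → 5.5% + 0% county = 5.5% → €0.45
Bottle of rosé €16.77: alcohol → 9.5% + 2.75% county = 12.25% → €2.05
Subtotal = €381.22; tax = €43.23; total due = €424.45

€424.45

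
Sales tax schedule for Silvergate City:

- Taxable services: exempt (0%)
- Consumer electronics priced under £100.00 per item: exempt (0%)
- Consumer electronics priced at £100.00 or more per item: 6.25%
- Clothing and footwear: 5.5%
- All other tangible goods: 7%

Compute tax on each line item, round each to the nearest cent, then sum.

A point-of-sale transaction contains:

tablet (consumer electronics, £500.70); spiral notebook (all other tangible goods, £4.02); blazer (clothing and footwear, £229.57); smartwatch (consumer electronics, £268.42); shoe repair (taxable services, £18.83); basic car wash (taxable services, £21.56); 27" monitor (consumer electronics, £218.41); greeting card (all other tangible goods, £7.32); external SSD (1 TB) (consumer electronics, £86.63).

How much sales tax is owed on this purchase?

£75.14

Tablet £500.70: consumer electronics, £100.00 or more → 6.25% → £31.29
Spiral notebook £4.02: all other tangible goods → 7% → £0.28
Blazer £229.57: clothing and footwear → 5.5% → £12.63
Smartwatch £268.42: consumer electronics, £100.00 or more → 6.25% → £16.78
Shoe repair £18.83: taxable services → 0% → £0.00
Basic car wash £21.56: taxable services → 0% → £0.00
27" monitor £218.41: consumer electronics, £100.00 or more → 6.25% → £13.65
Greeting card £7.32: all other tangible goods → 7% → £0.51
External SSD (1 TB) £86.63: consumer electronics, under £100.00 → 0% → £0.00
Total tax = £31.29 + £0.28 + £12.63 + £16.78 + £13.65 + £0.51 = £75.14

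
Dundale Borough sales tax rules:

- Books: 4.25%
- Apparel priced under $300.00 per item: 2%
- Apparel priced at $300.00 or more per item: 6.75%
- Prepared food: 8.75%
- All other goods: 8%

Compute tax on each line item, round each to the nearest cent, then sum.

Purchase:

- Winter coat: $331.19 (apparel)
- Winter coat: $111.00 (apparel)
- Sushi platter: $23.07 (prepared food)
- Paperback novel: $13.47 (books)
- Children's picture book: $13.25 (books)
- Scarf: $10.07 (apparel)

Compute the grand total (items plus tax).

Winter coat $331.19: apparel, $300.00 or more → 6.75% → $22.36
Winter coat $111.00: apparel, under $300.00 → 2% → $2.22
Sushi platter $23.07: prepared food → 8.75% → $2.02
Paperback novel $13.47: books → 4.25% → $0.57
Children's picture book $13.25: books → 4.25% → $0.56
Scarf $10.07: apparel, under $300.00 → 2% → $0.20
Subtotal = $502.05; tax = $27.93; total due = $529.98

$529.98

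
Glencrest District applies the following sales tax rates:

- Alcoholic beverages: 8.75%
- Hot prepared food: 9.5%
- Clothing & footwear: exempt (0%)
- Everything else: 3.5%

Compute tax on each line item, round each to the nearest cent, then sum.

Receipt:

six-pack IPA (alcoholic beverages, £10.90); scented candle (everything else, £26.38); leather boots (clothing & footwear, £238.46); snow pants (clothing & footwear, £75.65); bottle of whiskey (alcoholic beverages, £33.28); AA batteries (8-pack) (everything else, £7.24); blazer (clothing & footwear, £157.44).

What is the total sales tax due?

£5.03

Six-pack IPA £10.90: alcoholic beverages → 8.75% → £0.95
Scented candle £26.38: everything else → 3.5% → £0.92
Leather boots £238.46: clothing & footwear → 0% → £0.00
Snow pants £75.65: clothing & footwear → 0% → £0.00
Bottle of whiskey £33.28: alcoholic beverages → 8.75% → £2.91
AA batteries (8-pack) £7.24: everything else → 3.5% → £0.25
Blazer £157.44: clothing & footwear → 0% → £0.00
Total tax = £0.95 + £0.92 + £2.91 + £0.25 = £5.03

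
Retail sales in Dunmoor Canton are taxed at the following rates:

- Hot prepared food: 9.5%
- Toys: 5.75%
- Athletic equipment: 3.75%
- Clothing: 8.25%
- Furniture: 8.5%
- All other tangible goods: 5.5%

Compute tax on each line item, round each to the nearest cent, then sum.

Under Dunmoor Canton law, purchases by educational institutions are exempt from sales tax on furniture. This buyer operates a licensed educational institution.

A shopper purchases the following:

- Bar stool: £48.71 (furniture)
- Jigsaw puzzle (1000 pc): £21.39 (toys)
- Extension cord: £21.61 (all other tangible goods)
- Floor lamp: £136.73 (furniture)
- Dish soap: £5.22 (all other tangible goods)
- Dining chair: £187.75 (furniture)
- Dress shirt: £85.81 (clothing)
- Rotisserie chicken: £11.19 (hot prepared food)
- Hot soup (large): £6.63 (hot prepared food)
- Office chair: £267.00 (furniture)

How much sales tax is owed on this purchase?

£11.48

Bar stool £48.71: furniture, buyer-exempt → 0% → £0.00
Jigsaw puzzle (1000 pc) £21.39: toys → 5.75% → £1.23
Extension cord £21.61: all other tangible goods → 5.5% → £1.19
Floor lamp £136.73: furniture, buyer-exempt → 0% → £0.00
Dish soap £5.22: all other tangible goods → 5.5% → £0.29
Dining chair £187.75: furniture, buyer-exempt → 0% → £0.00
Dress shirt £85.81: clothing → 8.25% → £7.08
Rotisserie chicken £11.19: hot prepared food → 9.5% → £1.06
Hot soup (large) £6.63: hot prepared food → 9.5% → £0.63
Office chair £267.00: furniture, buyer-exempt → 0% → £0.00
Total tax = £1.23 + £1.19 + £0.29 + £7.08 + £1.06 + £0.63 = £11.48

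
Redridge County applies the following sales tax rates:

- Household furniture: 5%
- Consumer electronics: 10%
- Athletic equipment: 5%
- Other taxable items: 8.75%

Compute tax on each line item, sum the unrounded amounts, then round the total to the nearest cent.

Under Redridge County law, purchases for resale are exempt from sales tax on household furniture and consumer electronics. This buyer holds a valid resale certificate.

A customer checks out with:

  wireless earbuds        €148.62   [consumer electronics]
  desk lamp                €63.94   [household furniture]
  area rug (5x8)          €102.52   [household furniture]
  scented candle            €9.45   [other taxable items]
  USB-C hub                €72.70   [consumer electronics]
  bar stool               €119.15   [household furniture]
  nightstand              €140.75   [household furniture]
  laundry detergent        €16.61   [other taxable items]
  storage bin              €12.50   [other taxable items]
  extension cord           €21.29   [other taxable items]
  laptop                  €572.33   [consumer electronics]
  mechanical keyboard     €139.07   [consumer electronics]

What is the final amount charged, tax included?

€1424.17

Wireless earbuds €148.62: consumer electronics, buyer-exempt → 0% → €0.00
Desk lamp €63.94: household furniture, buyer-exempt → 0% → €0.00
Area rug (5x8) €102.52: household furniture, buyer-exempt → 0% → €0.00
Scented candle €9.45: other taxable items → 8.75% → €0.826875
USB-C hub €72.70: consumer electronics, buyer-exempt → 0% → €0.00
Bar stool €119.15: household furniture, buyer-exempt → 0% → €0.00
Nightstand €140.75: household furniture, buyer-exempt → 0% → €0.00
Laundry detergent €16.61: other taxable items → 8.75% → €1.453375
Storage bin €12.50: other taxable items → 8.75% → €1.09375
Extension cord €21.29: other taxable items → 8.75% → €1.862875
Laptop €572.33: consumer electronics, buyer-exempt → 0% → €0.00
Mechanical keyboard €139.07: consumer electronics, buyer-exempt → 0% → €0.00
Subtotal = €1418.93; unrounded tax = €5.236875 → €5.24; total due = €1424.17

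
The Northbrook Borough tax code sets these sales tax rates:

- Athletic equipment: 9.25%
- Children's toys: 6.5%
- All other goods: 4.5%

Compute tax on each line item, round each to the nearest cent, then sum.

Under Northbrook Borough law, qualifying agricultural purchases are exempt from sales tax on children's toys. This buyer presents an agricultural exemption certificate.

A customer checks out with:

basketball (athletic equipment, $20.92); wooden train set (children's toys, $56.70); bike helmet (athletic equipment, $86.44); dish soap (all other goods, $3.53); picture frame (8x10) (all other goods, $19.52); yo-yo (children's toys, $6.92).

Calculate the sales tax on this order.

Basketball $20.92: athletic equipment → 9.25% → $1.94
Wooden train set $56.70: children's toys, buyer-exempt → 0% → $0.00
Bike helmet $86.44: athletic equipment → 9.25% → $8.00
Dish soap $3.53: all other goods → 4.5% → $0.16
Picture frame (8x10) $19.52: all other goods → 4.5% → $0.88
Yo-yo $6.92: children's toys, buyer-exempt → 0% → $0.00
Total tax = $1.94 + $8.00 + $0.16 + $0.88 = $10.98

$10.98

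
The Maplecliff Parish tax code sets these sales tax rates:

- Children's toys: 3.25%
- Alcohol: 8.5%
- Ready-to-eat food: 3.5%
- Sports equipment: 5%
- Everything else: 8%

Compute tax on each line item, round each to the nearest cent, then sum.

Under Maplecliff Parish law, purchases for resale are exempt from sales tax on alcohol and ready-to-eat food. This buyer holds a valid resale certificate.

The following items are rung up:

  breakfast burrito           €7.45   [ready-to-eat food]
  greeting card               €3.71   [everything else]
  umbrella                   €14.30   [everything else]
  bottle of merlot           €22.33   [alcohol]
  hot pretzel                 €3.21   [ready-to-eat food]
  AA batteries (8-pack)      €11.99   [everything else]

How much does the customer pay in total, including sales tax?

Breakfast burrito €7.45: ready-to-eat food, buyer-exempt → 0% → €0.00
Greeting card €3.71: everything else → 8% → €0.30
Umbrella €14.30: everything else → 8% → €1.14
Bottle of merlot €22.33: alcohol, buyer-exempt → 0% → €0.00
Hot pretzel €3.21: ready-to-eat food, buyer-exempt → 0% → €0.00
AA batteries (8-pack) €11.99: everything else → 8% → €0.96
Subtotal = €62.99; tax = €2.40; total due = €65.39

€65.39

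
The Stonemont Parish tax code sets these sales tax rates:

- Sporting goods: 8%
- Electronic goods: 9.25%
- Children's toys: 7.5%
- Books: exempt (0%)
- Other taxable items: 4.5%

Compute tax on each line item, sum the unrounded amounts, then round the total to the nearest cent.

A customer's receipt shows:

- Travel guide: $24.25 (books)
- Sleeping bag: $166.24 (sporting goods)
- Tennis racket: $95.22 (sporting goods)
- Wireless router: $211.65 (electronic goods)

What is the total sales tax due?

Travel guide $24.25: books → 0% → $0.00
Sleeping bag $166.24: sporting goods → 8% → $13.2992
Tennis racket $95.22: sporting goods → 8% → $7.6176
Wireless router $211.65: electronic goods → 9.25% → $19.577625
Unrounded tax sum = $40.494425 → $40.49

$40.49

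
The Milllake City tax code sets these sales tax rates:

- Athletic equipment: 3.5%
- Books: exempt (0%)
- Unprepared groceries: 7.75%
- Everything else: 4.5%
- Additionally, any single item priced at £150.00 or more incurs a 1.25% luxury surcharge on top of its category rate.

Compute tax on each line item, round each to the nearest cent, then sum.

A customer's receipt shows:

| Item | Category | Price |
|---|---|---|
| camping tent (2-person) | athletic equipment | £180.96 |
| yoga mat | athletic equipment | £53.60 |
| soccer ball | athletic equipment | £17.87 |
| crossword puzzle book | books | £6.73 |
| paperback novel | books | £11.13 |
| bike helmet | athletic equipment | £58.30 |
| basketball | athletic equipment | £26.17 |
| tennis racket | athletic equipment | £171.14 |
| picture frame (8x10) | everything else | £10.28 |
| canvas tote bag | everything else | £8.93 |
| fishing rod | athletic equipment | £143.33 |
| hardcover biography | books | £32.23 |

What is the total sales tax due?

£28.08

Camping tent (2-person) £180.96: athletic equipment → 3.5% + 1.25% surcharge = 4.75% → £8.60
Yoga mat £53.60: athletic equipment → 3.5% → £1.88
Soccer ball £17.87: athletic equipment → 3.5% → £0.63
Crossword puzzle book £6.73: books → 0% → £0.00
Paperback novel £11.13: books → 0% → £0.00
Bike helmet £58.30: athletic equipment → 3.5% → £2.04
Basketball £26.17: athletic equipment → 3.5% → £0.92
Tennis racket £171.14: athletic equipment → 3.5% + 1.25% surcharge = 4.75% → £8.13
Picture frame (8x10) £10.28: everything else → 4.5% → £0.46
Canvas tote bag £8.93: everything else → 4.5% → £0.40
Fishing rod £143.33: athletic equipment → 3.5% → £5.02
Hardcover biography £32.23: books → 0% → £0.00
Total tax = £8.60 + £1.88 + £0.63 + £2.04 + £0.92 + £8.13 + £0.46 + £0.40 + £5.02 = £28.08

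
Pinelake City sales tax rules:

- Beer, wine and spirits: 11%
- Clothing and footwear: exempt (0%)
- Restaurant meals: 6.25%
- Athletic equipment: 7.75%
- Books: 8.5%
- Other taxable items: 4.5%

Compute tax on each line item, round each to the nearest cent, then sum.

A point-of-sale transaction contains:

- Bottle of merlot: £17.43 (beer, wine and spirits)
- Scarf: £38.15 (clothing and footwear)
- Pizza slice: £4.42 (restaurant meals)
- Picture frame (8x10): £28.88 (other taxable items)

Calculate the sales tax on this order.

Bottle of merlot £17.43: beer, wine and spirits → 11% → £1.92
Scarf £38.15: clothing and footwear → 0% → £0.00
Pizza slice £4.42: restaurant meals → 6.25% → £0.28
Picture frame (8x10) £28.88: other taxable items → 4.5% → £1.30
Total tax = £1.92 + £0.28 + £1.30 = £3.50

£3.50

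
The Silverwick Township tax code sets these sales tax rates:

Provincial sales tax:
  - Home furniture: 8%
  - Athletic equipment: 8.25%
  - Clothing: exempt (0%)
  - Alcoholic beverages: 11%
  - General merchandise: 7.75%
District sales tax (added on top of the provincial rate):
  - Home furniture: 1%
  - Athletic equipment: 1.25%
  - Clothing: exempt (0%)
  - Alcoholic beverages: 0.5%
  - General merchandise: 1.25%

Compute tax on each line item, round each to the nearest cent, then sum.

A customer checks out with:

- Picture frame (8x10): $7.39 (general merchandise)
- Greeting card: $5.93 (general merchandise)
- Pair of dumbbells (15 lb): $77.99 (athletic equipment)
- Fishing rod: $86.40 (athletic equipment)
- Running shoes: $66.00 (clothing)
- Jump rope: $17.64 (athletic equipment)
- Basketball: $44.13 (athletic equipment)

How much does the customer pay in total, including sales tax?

$328.17

Picture frame (8x10) $7.39: general merchandise → 7.75% + 1.25% district = 9% → $0.67
Greeting card $5.93: general merchandise → 7.75% + 1.25% district = 9% → $0.53
Pair of dumbbells (15 lb) $77.99: athletic equipment → 8.25% + 1.25% district = 9.5% → $7.41
Fishing rod $86.40: athletic equipment → 8.25% + 1.25% district = 9.5% → $8.21
Running shoes $66.00: clothing → 0% + 0% district = 0% → $0.00
Jump rope $17.64: athletic equipment → 8.25% + 1.25% district = 9.5% → $1.68
Basketball $44.13: athletic equipment → 8.25% + 1.25% district = 9.5% → $4.19
Subtotal = $305.48; tax = $22.69; total due = $328.17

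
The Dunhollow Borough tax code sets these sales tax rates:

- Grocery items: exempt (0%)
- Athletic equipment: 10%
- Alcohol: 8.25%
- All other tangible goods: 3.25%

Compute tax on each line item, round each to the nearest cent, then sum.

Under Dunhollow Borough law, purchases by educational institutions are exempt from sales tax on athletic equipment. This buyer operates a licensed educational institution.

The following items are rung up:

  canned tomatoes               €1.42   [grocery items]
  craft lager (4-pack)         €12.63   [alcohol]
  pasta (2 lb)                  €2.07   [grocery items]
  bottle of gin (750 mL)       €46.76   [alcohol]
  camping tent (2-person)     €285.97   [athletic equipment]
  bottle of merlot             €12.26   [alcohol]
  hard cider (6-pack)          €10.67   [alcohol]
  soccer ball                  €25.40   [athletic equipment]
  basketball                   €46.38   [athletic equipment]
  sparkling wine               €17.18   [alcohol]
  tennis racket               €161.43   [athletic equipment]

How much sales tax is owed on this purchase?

€8.21

Canned tomatoes €1.42: grocery items → 0% → €0.00
Craft lager (4-pack) €12.63: alcohol → 8.25% → €1.04
Pasta (2 lb) €2.07: grocery items → 0% → €0.00
Bottle of gin (750 mL) €46.76: alcohol → 8.25% → €3.86
Camping tent (2-person) €285.97: athletic equipment, buyer-exempt → 0% → €0.00
Bottle of merlot €12.26: alcohol → 8.25% → €1.01
Hard cider (6-pack) €10.67: alcohol → 8.25% → €0.88
Soccer ball €25.40: athletic equipment, buyer-exempt → 0% → €0.00
Basketball €46.38: athletic equipment, buyer-exempt → 0% → €0.00
Sparkling wine €17.18: alcohol → 8.25% → €1.42
Tennis racket €161.43: athletic equipment, buyer-exempt → 0% → €0.00
Total tax = €1.04 + €3.86 + €1.01 + €0.88 + €1.42 = €8.21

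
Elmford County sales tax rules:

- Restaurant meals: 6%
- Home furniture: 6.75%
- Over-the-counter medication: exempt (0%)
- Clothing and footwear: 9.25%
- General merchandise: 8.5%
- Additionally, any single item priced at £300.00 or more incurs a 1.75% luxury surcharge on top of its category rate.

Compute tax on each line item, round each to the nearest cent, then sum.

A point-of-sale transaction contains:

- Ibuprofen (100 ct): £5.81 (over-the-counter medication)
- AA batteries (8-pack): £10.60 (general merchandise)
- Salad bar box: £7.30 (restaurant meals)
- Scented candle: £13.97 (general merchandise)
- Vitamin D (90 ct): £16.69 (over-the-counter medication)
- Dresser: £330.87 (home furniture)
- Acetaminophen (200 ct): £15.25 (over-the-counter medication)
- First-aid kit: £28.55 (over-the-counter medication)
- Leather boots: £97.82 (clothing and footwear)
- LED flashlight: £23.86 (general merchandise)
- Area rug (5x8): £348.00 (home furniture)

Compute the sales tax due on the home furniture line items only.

Dresser £330.87: home furniture → 6.75% + 1.75% surcharge = 8.5% → £28.12
Area rug (5x8) £348.00: home furniture → 6.75% + 1.75% surcharge = 8.5% → £29.58
Tax on home furniture = £28.12 + £29.58 = £57.70

£57.70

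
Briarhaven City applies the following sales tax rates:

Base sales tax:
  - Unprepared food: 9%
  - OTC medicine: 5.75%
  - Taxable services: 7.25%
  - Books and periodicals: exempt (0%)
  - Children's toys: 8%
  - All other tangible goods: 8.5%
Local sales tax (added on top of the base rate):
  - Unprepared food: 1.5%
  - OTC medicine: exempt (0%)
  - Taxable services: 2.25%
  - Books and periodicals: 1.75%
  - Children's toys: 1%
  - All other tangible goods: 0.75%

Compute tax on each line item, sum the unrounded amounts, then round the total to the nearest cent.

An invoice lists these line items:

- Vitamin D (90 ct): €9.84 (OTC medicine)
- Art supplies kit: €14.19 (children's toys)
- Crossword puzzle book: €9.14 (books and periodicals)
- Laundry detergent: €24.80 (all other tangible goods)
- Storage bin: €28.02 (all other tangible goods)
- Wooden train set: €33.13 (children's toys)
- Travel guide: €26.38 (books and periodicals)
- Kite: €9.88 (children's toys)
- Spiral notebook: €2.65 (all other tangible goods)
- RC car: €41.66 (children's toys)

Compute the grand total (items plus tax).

€214.91

Vitamin D (90 ct) €9.84: OTC medicine → 5.75% + 0% local = 5.75% → €0.5658
Art supplies kit €14.19: children's toys → 8% + 1% local = 9% → €1.2771
Crossword puzzle book €9.14: books and periodicals → 0% + 1.75% local = 1.75% → €0.15995
Laundry detergent €24.80: all other tangible goods → 8.5% + 0.75% local = 9.25% → €2.294
Storage bin €28.02: all other tangible goods → 8.5% + 0.75% local = 9.25% → €2.59185
Wooden train set €33.13: children's toys → 8% + 1% local = 9% → €2.9817
Travel guide €26.38: books and periodicals → 0% + 1.75% local = 1.75% → €0.46165
Kite €9.88: children's toys → 8% + 1% local = 9% → €0.8892
Spiral notebook €2.65: all other tangible goods → 8.5% + 0.75% local = 9.25% → €0.245125
RC car €41.66: children's toys → 8% + 1% local = 9% → €3.7494
Subtotal = €199.69; unrounded tax = €15.215775 → €15.22; total due = €214.91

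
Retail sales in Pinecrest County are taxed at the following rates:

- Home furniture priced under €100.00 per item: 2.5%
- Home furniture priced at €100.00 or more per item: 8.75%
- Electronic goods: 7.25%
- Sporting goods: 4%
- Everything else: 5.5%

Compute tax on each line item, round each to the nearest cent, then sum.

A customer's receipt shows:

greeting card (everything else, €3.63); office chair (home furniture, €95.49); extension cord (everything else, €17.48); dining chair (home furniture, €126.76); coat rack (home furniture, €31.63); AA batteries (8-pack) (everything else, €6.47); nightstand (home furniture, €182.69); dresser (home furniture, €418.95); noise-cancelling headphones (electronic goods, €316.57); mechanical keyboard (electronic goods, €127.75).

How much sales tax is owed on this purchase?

€100.65

Greeting card €3.63: everything else → 5.5% → €0.20
Office chair €95.49: home furniture, under €100.00 → 2.5% → €2.39
Extension cord €17.48: everything else → 5.5% → €0.96
Dining chair €126.76: home furniture, €100.00 or more → 8.75% → €11.09
Coat rack €31.63: home furniture, under €100.00 → 2.5% → €0.79
AA batteries (8-pack) €6.47: everything else → 5.5% → €0.36
Nightstand €182.69: home furniture, €100.00 or more → 8.75% → €15.99
Dresser €418.95: home furniture, €100.00 or more → 8.75% → €36.66
Noise-cancelling headphones €316.57: electronic goods → 7.25% → €22.95
Mechanical keyboard €127.75: electronic goods → 7.25% → €9.26
Total tax = €0.20 + €2.39 + €0.96 + €11.09 + €0.79 + €0.36 + €15.99 + €36.66 + €22.95 + €9.26 = €100.65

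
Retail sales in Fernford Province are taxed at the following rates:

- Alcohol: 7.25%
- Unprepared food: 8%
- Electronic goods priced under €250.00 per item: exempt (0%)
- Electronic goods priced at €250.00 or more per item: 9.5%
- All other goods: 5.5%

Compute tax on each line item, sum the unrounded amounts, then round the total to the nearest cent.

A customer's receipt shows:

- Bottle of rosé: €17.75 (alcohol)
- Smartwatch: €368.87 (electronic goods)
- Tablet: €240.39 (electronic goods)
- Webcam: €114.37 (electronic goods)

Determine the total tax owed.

Bottle of rosé €17.75: alcohol → 7.25% → €1.286875
Smartwatch €368.87: electronic goods, €250.00 or more → 9.5% → €35.04265
Tablet €240.39: electronic goods, under €250.00 → 0% → €0.00
Webcam €114.37: electronic goods, under €250.00 → 0% → €0.00
Unrounded tax sum = €36.329525 → €36.33

€36.33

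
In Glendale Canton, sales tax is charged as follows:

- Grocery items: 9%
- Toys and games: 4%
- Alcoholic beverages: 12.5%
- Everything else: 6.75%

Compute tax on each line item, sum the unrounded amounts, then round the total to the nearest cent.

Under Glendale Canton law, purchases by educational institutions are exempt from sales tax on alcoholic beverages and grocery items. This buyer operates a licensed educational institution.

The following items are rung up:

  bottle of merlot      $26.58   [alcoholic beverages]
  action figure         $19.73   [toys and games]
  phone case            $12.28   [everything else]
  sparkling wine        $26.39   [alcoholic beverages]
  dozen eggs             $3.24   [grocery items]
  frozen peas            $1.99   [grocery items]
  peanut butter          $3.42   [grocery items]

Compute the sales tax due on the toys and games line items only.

$0.79

Action figure $19.73: toys and games → 4% → $0.7892
Tax on toys and games: unrounded sum = $0.7892 → $0.79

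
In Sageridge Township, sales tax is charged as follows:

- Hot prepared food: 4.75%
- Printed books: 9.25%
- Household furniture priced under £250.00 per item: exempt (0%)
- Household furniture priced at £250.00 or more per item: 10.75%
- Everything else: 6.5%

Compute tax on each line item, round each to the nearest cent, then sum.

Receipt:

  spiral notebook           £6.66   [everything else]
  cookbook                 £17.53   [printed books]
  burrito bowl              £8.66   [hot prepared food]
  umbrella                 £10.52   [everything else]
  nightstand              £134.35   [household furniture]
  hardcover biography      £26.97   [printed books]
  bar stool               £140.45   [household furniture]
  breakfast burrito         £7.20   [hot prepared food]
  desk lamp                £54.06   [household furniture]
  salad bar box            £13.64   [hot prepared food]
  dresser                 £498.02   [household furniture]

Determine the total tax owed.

£60.16

Spiral notebook £6.66: everything else → 6.5% → £0.43
Cookbook £17.53: printed books → 9.25% → £1.62
Burrito bowl £8.66: hot prepared food → 4.75% → £0.41
Umbrella £10.52: everything else → 6.5% → £0.68
Nightstand £134.35: household furniture, under £250.00 → 0% → £0.00
Hardcover biography £26.97: printed books → 9.25% → £2.49
Bar stool £140.45: household furniture, under £250.00 → 0% → £0.00
Breakfast burrito £7.20: hot prepared food → 4.75% → £0.34
Desk lamp £54.06: household furniture, under £250.00 → 0% → £0.00
Salad bar box £13.64: hot prepared food → 4.75% → £0.65
Dresser £498.02: household furniture, £250.00 or more → 10.75% → £53.54
Total tax = £0.43 + £1.62 + £0.41 + £0.68 + £2.49 + £0.34 + £0.65 + £53.54 = £60.16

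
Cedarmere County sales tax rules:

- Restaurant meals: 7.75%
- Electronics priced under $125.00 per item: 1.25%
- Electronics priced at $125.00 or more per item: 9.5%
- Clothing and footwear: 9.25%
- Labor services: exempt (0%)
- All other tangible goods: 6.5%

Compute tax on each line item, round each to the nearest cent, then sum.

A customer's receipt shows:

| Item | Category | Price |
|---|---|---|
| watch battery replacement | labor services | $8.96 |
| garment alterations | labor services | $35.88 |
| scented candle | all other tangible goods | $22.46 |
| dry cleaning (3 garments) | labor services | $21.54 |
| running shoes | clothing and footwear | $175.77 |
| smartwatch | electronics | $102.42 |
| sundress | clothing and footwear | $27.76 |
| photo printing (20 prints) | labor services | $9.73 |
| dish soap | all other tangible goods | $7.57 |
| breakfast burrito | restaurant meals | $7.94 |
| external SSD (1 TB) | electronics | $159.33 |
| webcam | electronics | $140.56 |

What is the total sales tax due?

$51.17

Watch battery replacement $8.96: labor services → 0% → $0.00
Garment alterations $35.88: labor services → 0% → $0.00
Scented candle $22.46: all other tangible goods → 6.5% → $1.46
Dry cleaning (3 garments) $21.54: labor services → 0% → $0.00
Running shoes $175.77: clothing and footwear → 9.25% → $16.26
Smartwatch $102.42: electronics, under $125.00 → 1.25% → $1.28
Sundress $27.76: clothing and footwear → 9.25% → $2.57
Photo printing (20 prints) $9.73: labor services → 0% → $0.00
Dish soap $7.57: all other tangible goods → 6.5% → $0.49
Breakfast burrito $7.94: restaurant meals → 7.75% → $0.62
External SSD (1 TB) $159.33: electronics, $125.00 or more → 9.5% → $15.14
Webcam $140.56: electronics, $125.00 or more → 9.5% → $13.35
Total tax = $1.46 + $16.26 + $1.28 + $2.57 + $0.49 + $0.62 + $15.14 + $13.35 = $51.17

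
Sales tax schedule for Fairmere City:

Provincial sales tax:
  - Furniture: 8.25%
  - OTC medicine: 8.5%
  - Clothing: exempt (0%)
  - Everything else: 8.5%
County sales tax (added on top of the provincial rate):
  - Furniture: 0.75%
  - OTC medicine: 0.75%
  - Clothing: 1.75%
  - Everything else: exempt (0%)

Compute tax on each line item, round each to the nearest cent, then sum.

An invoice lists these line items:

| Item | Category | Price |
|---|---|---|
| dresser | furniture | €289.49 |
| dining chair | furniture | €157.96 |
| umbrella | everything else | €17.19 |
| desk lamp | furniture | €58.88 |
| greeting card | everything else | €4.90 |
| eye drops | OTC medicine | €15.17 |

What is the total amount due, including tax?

€592.44

Dresser €289.49: furniture → 8.25% + 0.75% county = 9% → €26.05
Dining chair €157.96: furniture → 8.25% + 0.75% county = 9% → €14.22
Umbrella €17.19: everything else → 8.5% + 0% county = 8.5% → €1.46
Desk lamp €58.88: furniture → 8.25% + 0.75% county = 9% → €5.30
Greeting card €4.90: everything else → 8.5% + 0% county = 8.5% → €0.42
Eye drops €15.17: OTC medicine → 8.5% + 0.75% county = 9.25% → €1.40
Subtotal = €543.59; tax = €48.85; total due = €592.44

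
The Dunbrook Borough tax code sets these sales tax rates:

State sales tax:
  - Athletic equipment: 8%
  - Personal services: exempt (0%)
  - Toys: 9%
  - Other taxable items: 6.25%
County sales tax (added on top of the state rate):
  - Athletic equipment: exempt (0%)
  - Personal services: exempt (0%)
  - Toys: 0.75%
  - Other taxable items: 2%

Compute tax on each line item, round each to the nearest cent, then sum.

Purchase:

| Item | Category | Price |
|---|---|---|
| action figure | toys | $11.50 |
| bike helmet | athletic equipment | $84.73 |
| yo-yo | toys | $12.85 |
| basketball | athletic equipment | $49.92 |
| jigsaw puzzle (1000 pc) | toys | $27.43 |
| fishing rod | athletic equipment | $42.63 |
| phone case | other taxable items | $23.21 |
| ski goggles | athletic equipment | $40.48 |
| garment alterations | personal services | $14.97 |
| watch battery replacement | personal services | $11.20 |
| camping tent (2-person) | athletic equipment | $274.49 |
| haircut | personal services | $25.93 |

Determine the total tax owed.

$46.33

Action figure $11.50: toys → 9% + 0.75% county = 9.75% → $1.12
Bike helmet $84.73: athletic equipment → 8% + 0% county = 8% → $6.78
Yo-yo $12.85: toys → 9% + 0.75% county = 9.75% → $1.25
Basketball $49.92: athletic equipment → 8% + 0% county = 8% → $3.99
Jigsaw puzzle (1000 pc) $27.43: toys → 9% + 0.75% county = 9.75% → $2.67
Fishing rod $42.63: athletic equipment → 8% + 0% county = 8% → $3.41
Phone case $23.21: other taxable items → 6.25% + 2% county = 8.25% → $1.91
Ski goggles $40.48: athletic equipment → 8% + 0% county = 8% → $3.24
Garment alterations $14.97: personal services → 0% + 0% county = 0% → $0.00
Watch battery replacement $11.20: personal services → 0% + 0% county = 0% → $0.00
Camping tent (2-person) $274.49: athletic equipment → 8% + 0% county = 8% → $21.96
Haircut $25.93: personal services → 0% + 0% county = 0% → $0.00
Total tax = $1.12 + $6.78 + $1.25 + $3.99 + $2.67 + $3.41 + $1.91 + $3.24 + $21.96 = $46.33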